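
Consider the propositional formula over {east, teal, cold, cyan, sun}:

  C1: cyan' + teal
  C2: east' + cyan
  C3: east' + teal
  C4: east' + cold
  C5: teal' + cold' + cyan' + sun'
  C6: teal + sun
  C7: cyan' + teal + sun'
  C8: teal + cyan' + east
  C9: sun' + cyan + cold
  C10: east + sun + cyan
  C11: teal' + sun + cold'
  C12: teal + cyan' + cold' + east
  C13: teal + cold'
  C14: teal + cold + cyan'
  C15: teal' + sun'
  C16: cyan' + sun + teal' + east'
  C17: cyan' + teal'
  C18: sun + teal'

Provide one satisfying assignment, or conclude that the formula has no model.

UNSATISFIABLE

Suppose cyan = 0.
The clause (east') is unit, so east = 0.
The clause (sun) is unit, so sun = 1.
The clause (cold) is unit, so cold = 1.
The clause (teal) is unit, so teal = 1.
That conflicts with the unit clause (teal').
That branch fails; take cyan = 1 instead.
The clause (teal) is unit, so teal = 1.
That conflicts with the unit clause (teal').
Neither cyan = 1 nor cyan = 0 works.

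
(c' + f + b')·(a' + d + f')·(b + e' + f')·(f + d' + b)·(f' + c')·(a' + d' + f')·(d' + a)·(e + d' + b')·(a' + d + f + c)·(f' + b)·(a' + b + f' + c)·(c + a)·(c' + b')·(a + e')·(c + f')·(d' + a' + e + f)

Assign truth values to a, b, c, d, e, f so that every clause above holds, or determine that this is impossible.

Branch on f: set f = 0.
Branch on c: set c = 1.
From the singleton clause (b'), b = 0.
From the singleton clause (d'), d = 0.
Branch on a: set a = 1.
Every clause is now satisfied; e is unconstrained.

a: 1,  b: 0,  c: 1,  d: 0,  e: 0,  f: 0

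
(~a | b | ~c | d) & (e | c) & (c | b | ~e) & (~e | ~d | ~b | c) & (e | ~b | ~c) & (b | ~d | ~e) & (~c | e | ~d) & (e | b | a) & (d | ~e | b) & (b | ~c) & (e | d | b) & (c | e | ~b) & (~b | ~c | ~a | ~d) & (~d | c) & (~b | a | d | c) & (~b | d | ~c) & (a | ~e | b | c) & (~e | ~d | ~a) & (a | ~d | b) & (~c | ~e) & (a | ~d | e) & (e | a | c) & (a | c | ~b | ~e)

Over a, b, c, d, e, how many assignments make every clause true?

There are 2^5 = 32 truth assignments over (a, b, c, d, e).
Split on b. With b = 1, the clauses containing b are satisfied and ~b drops from the rest; 1 of the 2^4 = 16 assignments to the other variables satisfy what remains.
With b = 0, by the same count on the reduced clause set, 0 assignments work.
(One model: a=T, b=T, c=F, d=F, e=T.)
Total: 1 + 0 = 1.

1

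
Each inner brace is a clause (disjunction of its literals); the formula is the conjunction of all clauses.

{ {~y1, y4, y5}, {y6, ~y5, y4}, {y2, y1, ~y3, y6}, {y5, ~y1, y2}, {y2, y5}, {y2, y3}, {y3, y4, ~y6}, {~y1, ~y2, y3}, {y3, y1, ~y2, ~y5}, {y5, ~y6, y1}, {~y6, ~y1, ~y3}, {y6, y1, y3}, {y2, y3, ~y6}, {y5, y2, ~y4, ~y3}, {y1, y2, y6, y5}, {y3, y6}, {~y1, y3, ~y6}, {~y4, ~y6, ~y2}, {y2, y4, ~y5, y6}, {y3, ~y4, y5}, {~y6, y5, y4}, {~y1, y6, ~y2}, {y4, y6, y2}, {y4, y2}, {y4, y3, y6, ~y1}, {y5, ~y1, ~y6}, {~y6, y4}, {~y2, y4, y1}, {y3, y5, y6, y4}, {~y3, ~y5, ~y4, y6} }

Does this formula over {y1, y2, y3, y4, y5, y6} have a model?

Try y2 = 0.
The clause (y5) is unit, so y5 = 1.
The clause (y3) is unit, so y3 = 1.
The clause (y4) is unit, so y4 = 1.
The clause (y6) is unit, so y6 = 1.
The clause (~y1) is unit, so y1 = 0.
This assignment satisfies each clause.
A satisfying assignment: y1: 0; y2: 0; y3: 1; y4: 1; y5: 1; y6: 1.

Satisfiable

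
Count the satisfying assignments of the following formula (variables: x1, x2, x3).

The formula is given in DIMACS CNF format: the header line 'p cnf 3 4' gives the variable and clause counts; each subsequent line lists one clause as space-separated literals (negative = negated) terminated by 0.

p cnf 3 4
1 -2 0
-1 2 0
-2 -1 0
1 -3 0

1

There are 2^3 = 8 truth assignments over (x1, x2, x3).
Check each against the 4 clauses (columns in the order x1, x2, x3):
  F F F  ✓ satisfies all
  F F T  ✗ fails (x1 ∨ ¬x3)
  F T F  ✗ fails (x1 ∨ ¬x2)
  F T T  ✗ fails (x1 ∨ ¬x2)
  T F F  ✗ fails (¬x1 ∨ x2)
  T F T  ✗ fails (¬x1 ∨ x2)
  T T F  ✗ fails (¬x2 ∨ ¬x1)
  T T T  ✗ fails (¬x2 ∨ ¬x1)
1 of the 8 rows is a model.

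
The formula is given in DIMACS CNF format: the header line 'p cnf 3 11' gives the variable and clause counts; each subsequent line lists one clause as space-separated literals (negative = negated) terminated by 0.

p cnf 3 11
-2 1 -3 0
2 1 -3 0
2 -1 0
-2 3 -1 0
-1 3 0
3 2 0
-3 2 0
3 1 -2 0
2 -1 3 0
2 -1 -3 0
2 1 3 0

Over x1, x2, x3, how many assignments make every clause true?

1

There are 2^3 = 8 truth assignments over (x1, x2, x3).
Split on x3. With x3 = True, the clauses containing x3 are satisfied and ¬x3 drops from the rest; 1 of the 2^2 = 4 assignments to the other variables satisfy what remains.
With x3 = False, by the same count on the reduced clause set, 0 assignments work.
(One model: x1=T, x2=T, x3=T.)
Total: 1 + 0 = 1.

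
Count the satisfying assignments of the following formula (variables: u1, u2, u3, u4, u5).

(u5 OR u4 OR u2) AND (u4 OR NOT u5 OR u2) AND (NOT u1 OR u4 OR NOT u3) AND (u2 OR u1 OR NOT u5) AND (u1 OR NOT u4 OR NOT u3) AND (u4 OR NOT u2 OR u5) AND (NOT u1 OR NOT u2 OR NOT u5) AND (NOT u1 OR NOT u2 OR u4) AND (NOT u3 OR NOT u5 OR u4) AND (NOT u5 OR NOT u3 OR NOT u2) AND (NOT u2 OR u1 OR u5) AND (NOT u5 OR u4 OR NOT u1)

9

There are 2^5 = 32 truth assignments over (u1, u2, u3, u4, u5).
Split on u1. With u1 = true, the clauses containing u1 are satisfied and NOT u1 drops from the rest; 6 of the 2^4 = 16 assignments to the other variables satisfy what remains.
With u1 = false, by the same count on the reduced clause set, 3 assignments work.
(One model: u1=F, u2=F, u3=F, u4=T, u5=F.)
Total: 6 + 3 = 9.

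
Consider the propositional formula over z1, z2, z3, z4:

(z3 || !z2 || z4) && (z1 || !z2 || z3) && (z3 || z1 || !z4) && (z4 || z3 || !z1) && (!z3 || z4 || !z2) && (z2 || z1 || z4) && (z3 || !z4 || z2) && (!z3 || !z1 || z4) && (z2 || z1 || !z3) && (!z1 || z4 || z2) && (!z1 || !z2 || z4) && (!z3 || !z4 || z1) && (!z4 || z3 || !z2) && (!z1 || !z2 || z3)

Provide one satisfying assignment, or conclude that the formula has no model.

z1: true; z2: true; z3: true; z4: true

Case z3 = true:
Case z4 = true:
Unit clause (z1) forces z1 = true.
No clause remains; z2 is free.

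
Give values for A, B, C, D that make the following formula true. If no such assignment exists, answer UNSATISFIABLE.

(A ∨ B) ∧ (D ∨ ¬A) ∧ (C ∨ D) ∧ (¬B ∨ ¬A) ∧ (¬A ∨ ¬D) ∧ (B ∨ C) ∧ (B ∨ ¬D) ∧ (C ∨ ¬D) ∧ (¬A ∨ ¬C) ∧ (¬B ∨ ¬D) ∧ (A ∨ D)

Suppose A = True.
Unit clause (D) forces D = True.
That conflicts with the unit clause (¬D).
Undo A and try A = False.
Unit clause (B) forces B = True.
Unit clause (¬D) forces D = False.
That conflicts with the unit clause (D).
Both values of A lead to a conflict.

UNSATISFIABLE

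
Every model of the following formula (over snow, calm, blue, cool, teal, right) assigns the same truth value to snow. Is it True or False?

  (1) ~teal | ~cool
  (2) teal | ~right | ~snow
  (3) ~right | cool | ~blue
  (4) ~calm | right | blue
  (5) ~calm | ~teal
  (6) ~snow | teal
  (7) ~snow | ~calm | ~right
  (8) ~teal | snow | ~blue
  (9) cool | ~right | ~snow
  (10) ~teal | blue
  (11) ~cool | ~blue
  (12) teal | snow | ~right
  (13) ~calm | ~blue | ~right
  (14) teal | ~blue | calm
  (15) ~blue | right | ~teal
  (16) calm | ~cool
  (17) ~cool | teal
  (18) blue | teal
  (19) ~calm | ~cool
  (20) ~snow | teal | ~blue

False

Suppose snow = 1.
From the singleton clause (teal), teal = 1.
From the singleton clause (~cool), cool = 0.
From the singleton clause (~calm), calm = 0.
From the singleton clause (~right), right = 0.
From the singleton clause (blue), blue = 1.
Now (~blue) is unsatisfied and unit — conflict.
So every satisfying assignment has snow = False.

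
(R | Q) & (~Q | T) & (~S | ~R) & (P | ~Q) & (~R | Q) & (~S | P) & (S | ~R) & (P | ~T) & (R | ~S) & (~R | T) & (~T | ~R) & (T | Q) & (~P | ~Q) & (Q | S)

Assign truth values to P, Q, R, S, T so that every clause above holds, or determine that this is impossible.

Try R = 1.
(~S) alone gives S = 0.
That conflicts with the unit clause (S).
Backtrack on R: now try R = 0.
(Q) alone gives Q = 1.
(T) alone gives T = 1.
(P) alone gives P = 1.
That conflicts with the unit clause (~P).
Neither R = 1 nor R = 0 works.

UNSATISFIABLE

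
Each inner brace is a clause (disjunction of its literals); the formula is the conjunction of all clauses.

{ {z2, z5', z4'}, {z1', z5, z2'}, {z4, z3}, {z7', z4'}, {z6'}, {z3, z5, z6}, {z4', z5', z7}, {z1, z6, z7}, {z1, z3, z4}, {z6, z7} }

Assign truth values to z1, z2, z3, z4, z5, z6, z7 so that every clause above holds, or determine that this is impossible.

Unit clause (z6') forces z6 = 0.
Unit clause (z7) forces z7 = 1.
Unit clause (z4') forces z4 = 0.
Unit clause (z3) forces z3 = 1.
Branch on z1: set z1 = 0.
All clauses hold; z2, z5 can take either value.

z1 ↦ 0; z2 ↦ 0; z3 ↦ 1; z4 ↦ 0; z5 ↦ 0; z6 ↦ 0; z7 ↦ 1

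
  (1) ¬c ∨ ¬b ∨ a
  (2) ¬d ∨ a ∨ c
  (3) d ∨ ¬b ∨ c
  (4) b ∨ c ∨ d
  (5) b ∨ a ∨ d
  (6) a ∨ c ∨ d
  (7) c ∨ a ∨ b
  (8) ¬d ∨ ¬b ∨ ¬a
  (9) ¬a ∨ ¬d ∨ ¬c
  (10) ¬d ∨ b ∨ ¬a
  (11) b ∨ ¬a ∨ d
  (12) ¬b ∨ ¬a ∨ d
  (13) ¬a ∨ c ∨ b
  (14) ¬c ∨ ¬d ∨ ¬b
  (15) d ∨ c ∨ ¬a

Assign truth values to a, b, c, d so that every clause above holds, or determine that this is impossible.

Branch on c: set c = True.
Branch on b: set b = False.
Branch on a: set a = False.
From the singleton clause (d), d = True.
Every clause now holds.

a=False,  b=False,  c=True,  d=True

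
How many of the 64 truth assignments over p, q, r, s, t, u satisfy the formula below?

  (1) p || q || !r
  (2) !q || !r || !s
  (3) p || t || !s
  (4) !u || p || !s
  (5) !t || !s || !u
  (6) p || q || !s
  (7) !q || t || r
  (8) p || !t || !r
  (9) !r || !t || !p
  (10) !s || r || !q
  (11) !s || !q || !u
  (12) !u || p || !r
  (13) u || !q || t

There are 2^6 = 64 truth assignments over (p, q, r, s, t, u).
Split on u. With u = true, the clauses containing u are satisfied and !u drops from the rest; 10 of the 2^5 = 32 assignments to the other variables satisfy what remains.
With u = false, by the same count on the reduced clause set, 10 assignments work.
Total: 10 + 10 = 20.

20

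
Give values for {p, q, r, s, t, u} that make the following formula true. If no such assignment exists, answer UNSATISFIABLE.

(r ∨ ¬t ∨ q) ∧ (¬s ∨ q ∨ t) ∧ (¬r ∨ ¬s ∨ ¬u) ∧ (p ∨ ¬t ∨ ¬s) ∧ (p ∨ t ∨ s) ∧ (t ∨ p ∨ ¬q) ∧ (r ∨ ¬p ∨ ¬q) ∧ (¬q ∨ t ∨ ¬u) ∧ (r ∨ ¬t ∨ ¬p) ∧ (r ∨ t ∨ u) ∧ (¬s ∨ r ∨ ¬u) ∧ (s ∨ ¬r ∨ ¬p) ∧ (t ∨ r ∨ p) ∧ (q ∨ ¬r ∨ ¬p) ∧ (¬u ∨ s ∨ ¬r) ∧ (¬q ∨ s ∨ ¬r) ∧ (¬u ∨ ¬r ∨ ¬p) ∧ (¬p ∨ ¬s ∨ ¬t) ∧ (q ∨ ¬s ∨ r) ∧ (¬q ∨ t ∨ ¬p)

Suppose r = False.
Suppose t = True.
Unit clause (q) forces q = True.
Unit clause (¬p) forces p = False.
Unit clause (¬s) forces s = False.
Every clause is now satisfied; u is unconstrained.

p: False, q: True, r: False, s: False, t: True, u: True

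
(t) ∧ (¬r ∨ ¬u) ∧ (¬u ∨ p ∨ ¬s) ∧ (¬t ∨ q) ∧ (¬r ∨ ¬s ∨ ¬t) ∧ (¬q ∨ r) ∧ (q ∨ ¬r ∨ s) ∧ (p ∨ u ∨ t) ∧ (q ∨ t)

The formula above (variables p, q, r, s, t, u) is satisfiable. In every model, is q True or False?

True

Suppose q = False.
The clause (t) is unit, so t = True.
But (¬t) is also a unit clause — contradiction.
So every satisfying assignment has q = True.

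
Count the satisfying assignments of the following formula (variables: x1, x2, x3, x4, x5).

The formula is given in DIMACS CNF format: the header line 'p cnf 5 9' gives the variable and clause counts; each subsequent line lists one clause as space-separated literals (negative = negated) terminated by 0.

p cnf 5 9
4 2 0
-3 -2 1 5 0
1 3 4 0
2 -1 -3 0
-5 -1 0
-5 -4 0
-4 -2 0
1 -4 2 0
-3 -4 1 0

4

There are 2^5 = 32 truth assignments over (x1, x2, x3, x4, x5).
Split on x4. With x4 = True, the clauses containing x4 are satisfied and ¬x4 drops from the rest; 1 of the 2^4 = 16 assignments to the other variables satisfy what remains.
With x4 = False, by the same count on the reduced clause set, 3 assignments work.
(One model: x1=F, x2=T, x3=T, x4=F, x5=T.)
Total: 1 + 3 = 4.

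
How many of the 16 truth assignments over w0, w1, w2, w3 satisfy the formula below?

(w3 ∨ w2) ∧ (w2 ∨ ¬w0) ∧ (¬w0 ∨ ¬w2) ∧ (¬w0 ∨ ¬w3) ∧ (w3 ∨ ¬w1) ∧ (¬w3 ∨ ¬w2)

3

There are 2^4 = 16 truth assignments over (w0, w1, w2, w3).
Split on w0. With w0 = True, the clauses containing w0 are satisfied and ¬w0 drops from the rest; 0 of the 2^3 = 8 assignments to the other variables satisfy what remains.
With w0 = False, by the same count on the reduced clause set, 3 assignments work.
Total: 0 + 3 = 3.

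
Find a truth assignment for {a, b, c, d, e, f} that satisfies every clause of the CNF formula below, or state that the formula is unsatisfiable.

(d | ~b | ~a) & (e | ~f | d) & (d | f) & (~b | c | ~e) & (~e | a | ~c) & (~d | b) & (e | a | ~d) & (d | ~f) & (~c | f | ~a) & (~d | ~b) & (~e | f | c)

Suppose d = 1.
(b) alone gives b = 1.
Now (~b) is unsatisfied and unit — conflict.
Backtrack on d: now try d = 0.
(f) alone gives f = 1.
Now (~f) is unsatisfied and unit — conflict.
Neither d = 1 nor d = 0 works.

UNSATISFIABLE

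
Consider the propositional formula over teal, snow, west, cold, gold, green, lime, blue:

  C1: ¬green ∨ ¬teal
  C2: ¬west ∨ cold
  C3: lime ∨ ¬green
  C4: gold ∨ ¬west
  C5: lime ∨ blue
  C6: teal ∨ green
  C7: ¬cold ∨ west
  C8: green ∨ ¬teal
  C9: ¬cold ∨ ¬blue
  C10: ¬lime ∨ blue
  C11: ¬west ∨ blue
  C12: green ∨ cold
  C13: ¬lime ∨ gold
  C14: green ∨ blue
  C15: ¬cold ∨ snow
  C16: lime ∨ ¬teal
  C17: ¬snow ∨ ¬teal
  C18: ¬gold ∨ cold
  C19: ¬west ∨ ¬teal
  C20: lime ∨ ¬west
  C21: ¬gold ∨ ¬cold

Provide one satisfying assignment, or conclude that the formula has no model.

Suppose green = False.
From the singleton clause (teal), teal = True.
That conflicts with the unit clause (¬teal).
So green must be the other value — set green = True.
From the singleton clause (¬teal), teal = False.
From the singleton clause (lime), lime = True.
From the singleton clause (blue), blue = True.
From the singleton clause (¬cold), cold = False.
From the singleton clause (¬west), west = False.
From the singleton clause (gold), gold = True.
That conflicts with the unit clause (¬gold).
Neither green = True nor green = False works.

UNSATISFIABLE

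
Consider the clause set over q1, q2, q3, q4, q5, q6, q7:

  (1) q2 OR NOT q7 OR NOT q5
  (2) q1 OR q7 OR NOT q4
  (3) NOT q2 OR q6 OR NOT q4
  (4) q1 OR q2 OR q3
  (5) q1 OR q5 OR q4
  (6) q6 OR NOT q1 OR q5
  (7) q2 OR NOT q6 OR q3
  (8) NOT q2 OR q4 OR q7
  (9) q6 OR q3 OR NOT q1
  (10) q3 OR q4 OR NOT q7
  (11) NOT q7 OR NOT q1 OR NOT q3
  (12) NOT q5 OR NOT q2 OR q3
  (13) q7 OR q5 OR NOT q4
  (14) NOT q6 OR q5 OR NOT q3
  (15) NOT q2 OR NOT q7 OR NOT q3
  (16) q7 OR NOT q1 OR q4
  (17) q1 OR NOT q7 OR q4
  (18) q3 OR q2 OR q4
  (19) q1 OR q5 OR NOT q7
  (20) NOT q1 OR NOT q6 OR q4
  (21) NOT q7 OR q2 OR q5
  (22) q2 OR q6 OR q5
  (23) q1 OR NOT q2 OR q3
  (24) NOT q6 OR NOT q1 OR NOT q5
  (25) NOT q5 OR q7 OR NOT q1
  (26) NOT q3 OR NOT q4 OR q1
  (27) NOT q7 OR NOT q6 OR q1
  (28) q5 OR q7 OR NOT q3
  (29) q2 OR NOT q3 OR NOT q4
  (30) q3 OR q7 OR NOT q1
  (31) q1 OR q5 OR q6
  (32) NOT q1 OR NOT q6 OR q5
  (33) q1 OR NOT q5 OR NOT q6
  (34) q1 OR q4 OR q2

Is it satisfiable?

Unsatisfiable

Branch on q2: set q2 = true.
Branch on q6: set q6 = true.
Branch on q4: set q4 = true.
Branch on q1: set q1 = true.
From the singleton clause (NOT q5), q5 = false.
That conflicts with the unit clause (q5).
So q1 must be the other value — set q1 = false.
From the singleton clause (q7), q7 = true.
That conflicts with the unit clause (NOT q7).
Both values of q1 lead to a conflict.
So q4 must be the other value — set q4 = false.
From the singleton clause (q7), q7 = true.
From the singleton clause (q3), q3 = true.
That conflicts with the unit clause (NOT q3).
Both values of q4 lead to a conflict.
So q6 must be the other value — set q6 = false.
From the singleton clause (NOT q4), q4 = false.
From the singleton clause (q7), q7 = true.
From the singleton clause (q3), q3 = true.
That conflicts with the unit clause (NOT q3).
Both values of q6 lead to a conflict.
So q2 must be the other value — set q2 = false.
Branch on q7: set q7 = false.
Branch on q1: set q1 = true.
From the singleton clause (q4), q4 = true.
From the singleton clause (q5), q5 = true.
That conflicts with the unit clause (NOT q5).
So q1 must be the other value — set q1 = false.
From the singleton clause (NOT q4), q4 = false.
That conflicts with the unit clause (q4).
Both values of q1 lead to a conflict.
So q7 must be the other value — set q7 = true.
From the singleton clause (NOT q5), q5 = false.
That conflicts with the unit clause (q5).
Both values of q7 lead to a conflict.
Both values of q2 lead to a conflict.
No assignment satisfies every clause.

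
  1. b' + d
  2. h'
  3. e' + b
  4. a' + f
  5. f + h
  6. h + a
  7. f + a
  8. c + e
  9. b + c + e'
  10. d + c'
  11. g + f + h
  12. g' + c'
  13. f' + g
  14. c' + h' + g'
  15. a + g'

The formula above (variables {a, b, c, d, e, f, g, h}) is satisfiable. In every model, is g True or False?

Suppose g = 0.
(h') alone gives h = 0.
(f) alone gives f = 1.
Now (f') is unsatisfied and unit — conflict.
So every satisfying assignment has g = True.

True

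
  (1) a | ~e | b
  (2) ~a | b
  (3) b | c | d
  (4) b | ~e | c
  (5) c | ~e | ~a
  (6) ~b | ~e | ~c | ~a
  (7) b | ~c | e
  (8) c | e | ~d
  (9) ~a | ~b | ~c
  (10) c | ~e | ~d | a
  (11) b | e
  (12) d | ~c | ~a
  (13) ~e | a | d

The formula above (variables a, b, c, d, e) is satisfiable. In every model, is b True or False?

True

Suppose b = 0.
Unit clause (~a) forces a = 0.
Unit clause (~e) forces e = 0.
But (e) is also a unit clause — contradiction.
So every satisfying assignment has b = True.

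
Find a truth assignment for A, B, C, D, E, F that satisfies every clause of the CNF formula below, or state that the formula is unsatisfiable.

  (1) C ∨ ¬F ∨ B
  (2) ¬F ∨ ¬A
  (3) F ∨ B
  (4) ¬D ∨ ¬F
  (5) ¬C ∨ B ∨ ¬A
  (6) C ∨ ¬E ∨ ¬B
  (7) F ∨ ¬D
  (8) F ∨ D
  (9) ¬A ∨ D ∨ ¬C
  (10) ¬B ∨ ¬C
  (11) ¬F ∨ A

UNSATISFIABLE

Branch on F: set F = False.
Unit clause (B) forces B = True.
Unit clause (¬D) forces D = False.
But (D) is also a unit clause — contradiction.
Undo F and try F = True.
Unit clause (¬A) forces A = False.
But (A) is also a unit clause — contradiction.
Both values of F lead to a conflict.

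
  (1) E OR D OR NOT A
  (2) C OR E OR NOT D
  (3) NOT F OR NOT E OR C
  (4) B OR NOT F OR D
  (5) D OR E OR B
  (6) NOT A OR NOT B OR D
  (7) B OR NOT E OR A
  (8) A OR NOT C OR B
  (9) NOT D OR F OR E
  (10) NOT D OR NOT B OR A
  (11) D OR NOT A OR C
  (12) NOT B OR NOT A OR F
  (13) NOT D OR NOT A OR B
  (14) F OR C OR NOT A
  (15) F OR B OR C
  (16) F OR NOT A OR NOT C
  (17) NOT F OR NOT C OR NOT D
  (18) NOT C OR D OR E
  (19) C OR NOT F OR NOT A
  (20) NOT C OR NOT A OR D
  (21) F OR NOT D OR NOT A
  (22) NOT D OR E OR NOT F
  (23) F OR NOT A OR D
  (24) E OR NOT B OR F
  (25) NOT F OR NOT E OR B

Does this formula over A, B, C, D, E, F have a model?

Yes

Case E = true:
Case F = true:
Unit clause (C) forces C = true.
Unit clause (NOT D) forces D = false.
Unit clause (B) forces B = true.
Unit clause (NOT A) forces A = false.
Every clause now holds.
A satisfying assignment: A=false, B=true, C=true, D=false, E=true, F=true.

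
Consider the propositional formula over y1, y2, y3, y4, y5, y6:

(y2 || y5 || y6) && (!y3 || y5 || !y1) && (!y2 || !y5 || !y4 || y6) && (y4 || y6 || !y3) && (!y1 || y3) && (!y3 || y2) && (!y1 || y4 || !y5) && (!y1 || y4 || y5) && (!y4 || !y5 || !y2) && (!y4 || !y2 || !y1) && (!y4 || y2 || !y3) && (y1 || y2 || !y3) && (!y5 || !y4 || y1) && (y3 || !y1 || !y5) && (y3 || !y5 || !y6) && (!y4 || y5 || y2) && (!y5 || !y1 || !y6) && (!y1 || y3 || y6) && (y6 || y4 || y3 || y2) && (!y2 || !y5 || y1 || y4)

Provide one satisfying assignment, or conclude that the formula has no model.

y1: false; y2: true; y3: true; y4: true; y5: false; y6: true

Branch on y1: set y1 = false.
Branch on y3: set y3 = true.
The clause (y2) is unit, so y2 = true.
Branch on y4: set y4 = true.
The clause (!y5) is unit, so y5 = false.
Every clause is now satisfied; y6 is unconstrained.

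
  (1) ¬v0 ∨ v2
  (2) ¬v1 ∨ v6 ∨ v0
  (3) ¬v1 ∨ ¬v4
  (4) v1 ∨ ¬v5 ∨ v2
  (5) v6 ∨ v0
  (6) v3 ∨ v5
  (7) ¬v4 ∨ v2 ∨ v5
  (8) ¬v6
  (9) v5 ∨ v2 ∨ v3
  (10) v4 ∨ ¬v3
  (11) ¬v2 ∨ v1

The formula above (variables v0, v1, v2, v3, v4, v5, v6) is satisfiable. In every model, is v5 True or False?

Suppose v5 = False.
Unit clause (v3) forces v3 = True.
Unit clause (¬v6) forces v6 = False.
Unit clause (v0) forces v0 = True.
Unit clause (v2) forces v2 = True.
Unit clause (v4) forces v4 = True.
Unit clause (¬v1) forces v1 = False.
Now (v1) is unsatisfied and unit — conflict.
So every satisfying assignment has v5 = True.

True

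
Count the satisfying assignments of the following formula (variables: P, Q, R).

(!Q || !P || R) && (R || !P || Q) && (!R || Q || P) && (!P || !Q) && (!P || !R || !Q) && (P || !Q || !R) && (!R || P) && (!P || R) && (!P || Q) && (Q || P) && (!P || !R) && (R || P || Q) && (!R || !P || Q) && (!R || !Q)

1

There are 2^3 = 8 truth assignments over (P, Q, R).
Check each against the 14 clauses (columns in the order P, Q, R):
  F F F  ✗ fails (Q || P)
  F F T  ✗ fails (!R || Q || P)
  F T F  ✓ satisfies all
  F T T  ✗ fails (P || !Q || !R)
  T F F  ✗ fails (R || !P || Q)
  T F T  ✗ fails (!P || Q)
  T T F  ✗ fails (!Q || !P || R)
  T T T  ✗ fails (!P || !Q)
1 of the 8 rows is a model.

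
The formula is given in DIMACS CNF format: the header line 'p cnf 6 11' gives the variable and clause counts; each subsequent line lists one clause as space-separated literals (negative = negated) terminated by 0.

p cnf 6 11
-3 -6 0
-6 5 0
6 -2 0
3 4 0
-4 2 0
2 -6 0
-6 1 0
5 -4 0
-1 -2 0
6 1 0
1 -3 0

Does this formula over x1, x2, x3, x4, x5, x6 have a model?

Try x3 = True.
(¬x6) alone gives x6 = False.
(¬x2) alone gives x2 = False.
(¬x4) alone gives x4 = False.
(x1) alone gives x1 = True.
No clause remains; x5 is free.
A satisfying assignment: x1: True,  x2: False,  x3: True,  x4: False,  x5: False,  x6: False.

Yes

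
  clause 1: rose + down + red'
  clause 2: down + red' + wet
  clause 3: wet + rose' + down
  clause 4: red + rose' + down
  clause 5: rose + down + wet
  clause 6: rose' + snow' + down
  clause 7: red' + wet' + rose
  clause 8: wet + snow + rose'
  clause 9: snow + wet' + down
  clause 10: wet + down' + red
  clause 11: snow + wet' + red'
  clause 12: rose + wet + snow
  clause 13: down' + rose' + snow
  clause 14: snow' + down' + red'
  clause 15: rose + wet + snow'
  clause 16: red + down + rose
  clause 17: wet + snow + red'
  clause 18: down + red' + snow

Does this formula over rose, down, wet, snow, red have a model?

Yes

Branch on rose: set rose = 1.
Branch on wet: set wet = 1.
Branch on red: set red = 0.
The clause (down) is unit, so down = 1.
The clause (snow) is unit, so snow = 1.
Every clause now holds.
A satisfying assignment: rose: 1,  down: 1,  wet: 1,  snow: 1,  red: 0.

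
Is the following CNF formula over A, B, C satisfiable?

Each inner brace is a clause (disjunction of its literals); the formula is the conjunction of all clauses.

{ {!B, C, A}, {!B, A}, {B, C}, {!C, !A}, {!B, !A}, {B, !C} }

Case B = false:
From the singleton clause (C), C = true.
That conflicts with the unit clause (!C).
Backtrack on B: now try B = true.
From the singleton clause (A), A = true.
That conflicts with the unit clause (!A).
Both values of B lead to a conflict.
No assignment satisfies every clause.

No, unsatisfiable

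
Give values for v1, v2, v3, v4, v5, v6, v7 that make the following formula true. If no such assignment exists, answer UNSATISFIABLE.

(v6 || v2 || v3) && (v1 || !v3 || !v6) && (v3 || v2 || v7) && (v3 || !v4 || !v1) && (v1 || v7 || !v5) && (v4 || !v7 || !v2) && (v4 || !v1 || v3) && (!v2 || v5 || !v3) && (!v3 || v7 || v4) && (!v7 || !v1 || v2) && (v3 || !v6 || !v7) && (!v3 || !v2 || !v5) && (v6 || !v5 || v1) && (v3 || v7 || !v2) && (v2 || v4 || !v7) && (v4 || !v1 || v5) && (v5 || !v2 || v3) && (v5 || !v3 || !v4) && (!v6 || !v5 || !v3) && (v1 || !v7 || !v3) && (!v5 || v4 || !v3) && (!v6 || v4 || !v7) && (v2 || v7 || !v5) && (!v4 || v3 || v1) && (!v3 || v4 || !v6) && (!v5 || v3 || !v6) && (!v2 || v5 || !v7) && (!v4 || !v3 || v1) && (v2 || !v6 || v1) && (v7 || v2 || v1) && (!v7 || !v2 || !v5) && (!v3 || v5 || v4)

Case v6 = true:
Case v1 = true:
Case v3 = true:
(!v5) alone gives v5 = false.
(!v2) alone gives v2 = false.
(!v7) alone gives v7 = false.
(v4) alone gives v4 = true.
Now (!v4) is unsatisfied and unit — conflict.
Undo v3 and try v3 = false.
(!v4) alone gives v4 = false.
Now (v4) is unsatisfied and unit — conflict.
Neither v3 = true nor v3 = false works.
Undo v1 and try v1 = false.
(!v3) alone gives v3 = false.
(!v7) alone gives v7 = false.
(v2) alone gives v2 = true.
Now (!v2) is unsatisfied and unit — conflict.
Neither v1 = true nor v1 = false works.
Undo v6 and try v6 = false.
Case v2 = true:
Case v4 = true:
Case v3 = true:
(v5) alone gives v5 = true.
Now (!v5) is unsatisfied and unit — conflict.
Undo v3 and try v3 = false.
(!v1) alone gives v1 = false.
Now (v1) is unsatisfied and unit — conflict.
Neither v3 = true nor v3 = false works.
Undo v4 and try v4 = false.
(!v7) alone gives v7 = false.
(!v3) alone gives v3 = false.
Now (v3) is unsatisfied and unit — conflict.
Neither v4 = true nor v4 = false works.
Undo v2 and try v2 = false.
(v3) alone gives v3 = true.
Case v7 = true:
(!v1) alone gives v1 = false.
Now (v1) is unsatisfied and unit — conflict.
Undo v7 and try v7 = false.
(v4) alone gives v4 = true.
(v5) alone gives v5 = true.
Now (!v5) is unsatisfied and unit — conflict.
Neither v7 = true nor v7 = false works.
Neither v2 = true nor v2 = false works.
Neither v6 = true nor v6 = false works.

UNSATISFIABLE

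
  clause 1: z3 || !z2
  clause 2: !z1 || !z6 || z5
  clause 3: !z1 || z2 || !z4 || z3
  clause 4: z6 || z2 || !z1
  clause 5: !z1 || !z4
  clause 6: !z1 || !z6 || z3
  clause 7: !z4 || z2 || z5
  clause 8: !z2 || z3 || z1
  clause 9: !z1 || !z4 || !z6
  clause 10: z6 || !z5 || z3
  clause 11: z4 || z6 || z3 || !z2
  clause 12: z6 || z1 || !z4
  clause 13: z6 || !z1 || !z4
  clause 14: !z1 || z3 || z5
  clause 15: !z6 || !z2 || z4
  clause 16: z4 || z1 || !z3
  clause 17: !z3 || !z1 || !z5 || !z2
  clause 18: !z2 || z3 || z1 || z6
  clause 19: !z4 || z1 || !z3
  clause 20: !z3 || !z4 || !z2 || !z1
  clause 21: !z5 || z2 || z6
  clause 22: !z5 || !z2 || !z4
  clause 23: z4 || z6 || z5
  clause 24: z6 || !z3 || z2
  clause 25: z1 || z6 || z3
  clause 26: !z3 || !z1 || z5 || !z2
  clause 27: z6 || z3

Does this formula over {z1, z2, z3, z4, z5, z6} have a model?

Yes, satisfiable

Case z3 = false:
(!z2) alone gives z2 = false.
(z6) alone gives z6 = true.
(!z1) alone gives z1 = false.
Case z4 = false:
All clauses hold; z5 can take either value.
A satisfying assignment: z1=false, z2=false, z3=false, z4=false, z5=true, z6=true.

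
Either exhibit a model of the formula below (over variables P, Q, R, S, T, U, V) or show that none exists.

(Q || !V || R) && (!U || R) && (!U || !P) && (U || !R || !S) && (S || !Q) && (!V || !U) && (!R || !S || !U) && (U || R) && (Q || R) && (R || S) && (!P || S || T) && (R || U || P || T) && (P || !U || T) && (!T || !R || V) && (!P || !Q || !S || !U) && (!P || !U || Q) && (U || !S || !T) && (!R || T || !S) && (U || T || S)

P=true,  Q=false,  R=true,  S=false,  T=true,  U=false,  V=true

Try U = false.
(R) alone gives R = true.
(!S) alone gives S = false.
(!Q) alone gives Q = false.
(T) alone gives T = true.
(V) alone gives V = true.
No clause remains; P is free.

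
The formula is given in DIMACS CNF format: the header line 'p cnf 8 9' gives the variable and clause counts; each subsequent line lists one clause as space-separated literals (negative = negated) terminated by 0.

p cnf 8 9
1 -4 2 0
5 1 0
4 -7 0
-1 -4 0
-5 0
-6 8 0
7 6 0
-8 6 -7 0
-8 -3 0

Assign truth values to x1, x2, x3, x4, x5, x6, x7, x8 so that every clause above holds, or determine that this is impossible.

x1 ↦ True; x2 ↦ True; x3 ↦ False; x4 ↦ False; x5 ↦ False; x6 ↦ True; x7 ↦ False; x8 ↦ True

(¬x5) alone gives x5 = False.
(x1) alone gives x1 = True.
(¬x4) alone gives x4 = False.
(¬x7) alone gives x7 = False.
(x6) alone gives x6 = True.
(x8) alone gives x8 = True.
(¬x3) alone gives x3 = False.
Every clause is now satisfied; x2 is unconstrained.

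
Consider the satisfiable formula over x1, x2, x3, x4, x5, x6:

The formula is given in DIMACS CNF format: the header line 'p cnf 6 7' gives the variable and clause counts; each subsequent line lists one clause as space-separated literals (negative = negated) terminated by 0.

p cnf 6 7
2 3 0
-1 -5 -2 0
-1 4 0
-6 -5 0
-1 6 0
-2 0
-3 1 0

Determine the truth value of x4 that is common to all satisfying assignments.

Suppose x4 = False.
From the singleton clause (¬x1), x1 = False.
From the singleton clause (¬x2), x2 = False.
From the singleton clause (x3), x3 = True.
Now (¬x3) is unsatisfied and unit — conflict.
So every satisfying assignment has x4 = True.

True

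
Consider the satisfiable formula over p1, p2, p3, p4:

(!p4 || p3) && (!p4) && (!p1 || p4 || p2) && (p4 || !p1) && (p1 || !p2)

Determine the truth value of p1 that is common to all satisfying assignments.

Suppose p1 = true.
(!p4) alone gives p4 = false.
Now (p4) is unsatisfied and unit — conflict.
So every satisfying assignment has p1 = False.

False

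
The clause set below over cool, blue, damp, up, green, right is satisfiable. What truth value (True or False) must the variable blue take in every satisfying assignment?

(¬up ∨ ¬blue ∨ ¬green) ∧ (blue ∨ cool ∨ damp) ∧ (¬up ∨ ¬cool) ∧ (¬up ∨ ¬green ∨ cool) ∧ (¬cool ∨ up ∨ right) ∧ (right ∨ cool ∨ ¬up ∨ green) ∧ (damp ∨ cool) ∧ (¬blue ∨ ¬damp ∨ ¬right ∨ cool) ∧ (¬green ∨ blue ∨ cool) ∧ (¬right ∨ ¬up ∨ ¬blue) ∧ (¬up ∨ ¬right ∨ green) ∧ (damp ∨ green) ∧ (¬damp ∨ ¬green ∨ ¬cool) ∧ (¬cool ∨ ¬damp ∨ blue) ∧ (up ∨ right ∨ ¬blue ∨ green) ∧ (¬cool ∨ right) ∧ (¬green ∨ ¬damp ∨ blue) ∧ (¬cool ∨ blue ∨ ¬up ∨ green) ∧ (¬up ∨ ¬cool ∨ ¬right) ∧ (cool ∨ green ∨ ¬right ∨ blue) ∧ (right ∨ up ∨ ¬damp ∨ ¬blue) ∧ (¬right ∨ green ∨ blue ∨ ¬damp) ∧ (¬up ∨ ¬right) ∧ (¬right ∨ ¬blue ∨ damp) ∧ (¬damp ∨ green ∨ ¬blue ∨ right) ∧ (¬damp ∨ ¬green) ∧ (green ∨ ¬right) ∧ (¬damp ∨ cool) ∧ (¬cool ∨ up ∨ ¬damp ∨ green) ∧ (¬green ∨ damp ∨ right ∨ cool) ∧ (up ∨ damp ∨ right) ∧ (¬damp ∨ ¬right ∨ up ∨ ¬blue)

Suppose blue = True.
Suppose up = False.
Suppose cool = False.
The clause (damp) is unit, so damp = True.
Now (¬damp) is unsatisfied and unit — conflict.
Backtrack on cool: now try cool = True.
The clause (right) is unit, so right = True.
The clause (damp) is unit, so damp = True.
Now (¬damp) is unsatisfied and unit — conflict.
Either choice for cool ends in contradiction.
Backtrack on up: now try up = True.
The clause (¬green) is unit, so green = False.
The clause (¬cool) is unit, so cool = False.
The clause (right) is unit, so right = True.
Now (¬right) is unsatisfied and unit — conflict.
Either choice for up ends in contradiction.
So every satisfying assignment has blue = False.

False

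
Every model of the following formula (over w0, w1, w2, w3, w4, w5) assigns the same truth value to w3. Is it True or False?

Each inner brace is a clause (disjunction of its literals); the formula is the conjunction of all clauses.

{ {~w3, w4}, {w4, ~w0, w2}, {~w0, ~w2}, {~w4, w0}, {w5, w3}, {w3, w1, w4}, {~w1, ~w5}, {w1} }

True

Suppose w3 = 0.
The clause (w5) is unit, so w5 = 1.
The clause (~w1) is unit, so w1 = 0.
Now (w1) is unsatisfied and unit — conflict.
So every satisfying assignment has w3 = True.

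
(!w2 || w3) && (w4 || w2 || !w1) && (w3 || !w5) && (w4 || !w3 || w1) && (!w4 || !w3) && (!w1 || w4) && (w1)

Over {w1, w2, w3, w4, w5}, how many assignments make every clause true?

1

There are 2^5 = 32 truth assignments over (w1, w2, w3, w4, w5).
Split on w3. With w3 = true, the clauses containing w3 are satisfied and !w3 drops from the rest; 0 of the 2^4 = 16 assignments to the other variables satisfy what remains.
With w3 = false, by the same count on the reduced clause set, 1 assignment works.
(One model: w1=T, w2=F, w3=F, w4=T, w5=F.)
Total: 0 + 1 = 1.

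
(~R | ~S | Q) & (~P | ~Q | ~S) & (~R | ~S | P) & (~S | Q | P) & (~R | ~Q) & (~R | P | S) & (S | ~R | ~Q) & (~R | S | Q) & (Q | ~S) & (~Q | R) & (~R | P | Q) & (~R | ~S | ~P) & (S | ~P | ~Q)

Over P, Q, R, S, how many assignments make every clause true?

There are 2^4 = 16 truth assignments over (P, Q, R, S).
Check each against the 13 clauses (columns in the order P, Q, R, S):
  F F F F  ✓ satisfies all
  F F F T  ✗ fails (~S | Q | P)
  F F T F  ✗ fails (~R | P | S)
  F F T T  ✗ fails (~R | ~S | Q)
  F T F F  ✗ fails (~Q | R)
  F T F T  ✗ fails (~Q | R)
  F T T F  ✗ fails (~R | ~Q)
  F T T T  ✗ fails (~R | ~S | P)
  T F F F  ✓ satisfies all
  T F F T  ✗ fails (Q | ~S)
  T F T F  ✗ fails (~R | S | Q)
  T F T T  ✗ fails (~R | ~S | Q)
  T T F F  ✗ fails (~Q | R)
  T T F T  ✗ fails (~P | ~Q | ~S)
  T T T F  ✗ fails (~R | ~Q)
  T T T T  ✗ fails (~P | ~Q | ~S)
2 of the 16 rows are models.

2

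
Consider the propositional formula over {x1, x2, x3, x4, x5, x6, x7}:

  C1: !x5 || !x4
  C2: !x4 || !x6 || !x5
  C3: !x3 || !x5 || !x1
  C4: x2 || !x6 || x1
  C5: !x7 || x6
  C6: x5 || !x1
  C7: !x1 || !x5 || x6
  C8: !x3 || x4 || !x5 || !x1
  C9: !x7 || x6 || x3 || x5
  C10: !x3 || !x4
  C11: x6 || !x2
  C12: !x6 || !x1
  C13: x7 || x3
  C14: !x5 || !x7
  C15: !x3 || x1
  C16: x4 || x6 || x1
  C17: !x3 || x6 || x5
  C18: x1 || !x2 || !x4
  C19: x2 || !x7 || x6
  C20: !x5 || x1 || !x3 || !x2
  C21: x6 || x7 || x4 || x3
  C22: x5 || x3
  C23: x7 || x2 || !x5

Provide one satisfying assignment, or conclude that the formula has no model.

UNSATISFIABLE

Case x5 = false:
(!x1) alone gives x1 = false.
(!x3) alone gives x3 = false.
That conflicts with the unit clause (x3).
So x5 must be the other value — set x5 = true.
(!x4) alone gives x4 = false.
(!x7) alone gives x7 = false.
(x3) alone gives x3 = true.
(!x1) alone gives x1 = false.
That conflicts with the unit clause (x1).
Either choice for x5 ends in contradiction.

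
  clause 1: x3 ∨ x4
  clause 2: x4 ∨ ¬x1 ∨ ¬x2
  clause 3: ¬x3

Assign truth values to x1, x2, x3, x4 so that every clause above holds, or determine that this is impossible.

The clause (¬x3) is unit, so x3 = False.
The clause (x4) is unit, so x4 = True.
No clause remains; x1, x2 are free.

x1 ↦ False,  x2 ↦ True,  x3 ↦ False,  x4 ↦ True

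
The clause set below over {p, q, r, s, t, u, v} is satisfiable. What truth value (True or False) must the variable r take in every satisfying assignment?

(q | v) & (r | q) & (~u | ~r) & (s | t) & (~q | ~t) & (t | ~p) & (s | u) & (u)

Suppose r = 1.
(~u) alone gives u = 0.
Now (u) is unsatisfied and unit — conflict.
So every satisfying assignment has r = False.

False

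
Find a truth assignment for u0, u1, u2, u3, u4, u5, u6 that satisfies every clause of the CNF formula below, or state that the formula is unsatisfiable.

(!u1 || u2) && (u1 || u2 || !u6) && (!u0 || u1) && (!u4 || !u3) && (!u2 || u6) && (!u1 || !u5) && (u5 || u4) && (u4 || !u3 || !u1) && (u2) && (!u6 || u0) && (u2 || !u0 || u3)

The clause (u2) is unit, so u2 = true.
The clause (u6) is unit, so u6 = true.
The clause (u0) is unit, so u0 = true.
The clause (u1) is unit, so u1 = true.
The clause (!u5) is unit, so u5 = false.
The clause (u4) is unit, so u4 = true.
The clause (!u3) is unit, so u3 = false.
Every clause now holds.

u0=true, u1=true, u2=true, u3=false, u4=true, u5=false, u6=true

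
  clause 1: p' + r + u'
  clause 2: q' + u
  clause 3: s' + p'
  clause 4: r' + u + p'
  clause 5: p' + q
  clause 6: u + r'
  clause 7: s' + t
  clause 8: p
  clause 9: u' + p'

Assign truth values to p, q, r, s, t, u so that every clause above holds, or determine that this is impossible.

From the singleton clause (p), p = 1.
From the singleton clause (s'), s = 0.
From the singleton clause (q), q = 1.
From the singleton clause (u), u = 1.
But (u') is also a unit clause — contradiction.

UNSATISFIABLE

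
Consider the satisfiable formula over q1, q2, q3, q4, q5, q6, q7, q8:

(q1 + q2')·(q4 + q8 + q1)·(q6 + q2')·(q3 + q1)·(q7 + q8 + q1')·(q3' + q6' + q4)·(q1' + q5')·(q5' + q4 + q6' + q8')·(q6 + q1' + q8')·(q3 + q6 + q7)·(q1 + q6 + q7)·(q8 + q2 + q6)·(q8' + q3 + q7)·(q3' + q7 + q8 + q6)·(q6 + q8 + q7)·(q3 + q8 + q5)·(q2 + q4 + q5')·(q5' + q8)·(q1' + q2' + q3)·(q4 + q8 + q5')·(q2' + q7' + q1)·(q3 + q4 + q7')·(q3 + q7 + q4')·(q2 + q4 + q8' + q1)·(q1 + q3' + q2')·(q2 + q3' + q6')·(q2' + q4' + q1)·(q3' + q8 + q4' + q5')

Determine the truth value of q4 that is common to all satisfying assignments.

Suppose q4 = 0.
Branch on q1: set q1 = 1.
(q5') alone gives q5 = 0.
Branch on q6: set q6 = 1.
(q3') alone gives q3 = 0.
(q8) alone gives q8 = 1.
(q7) alone gives q7 = 1.
Now (q7') is unsatisfied and unit — conflict.
Undo q6 and try q6 = 0.
(q2') alone gives q2 = 0.
(q8') alone gives q8 = 0.
Now (q8) is unsatisfied and unit — conflict.
Either choice for q6 ends in contradiction.
Undo q1 and try q1 = 0.
(q2') alone gives q2 = 0.
(q8) alone gives q8 = 1.
Now (q8') is unsatisfied and unit — conflict.
Either choice for q1 ends in contradiction.
So every satisfying assignment has q4 = True.

True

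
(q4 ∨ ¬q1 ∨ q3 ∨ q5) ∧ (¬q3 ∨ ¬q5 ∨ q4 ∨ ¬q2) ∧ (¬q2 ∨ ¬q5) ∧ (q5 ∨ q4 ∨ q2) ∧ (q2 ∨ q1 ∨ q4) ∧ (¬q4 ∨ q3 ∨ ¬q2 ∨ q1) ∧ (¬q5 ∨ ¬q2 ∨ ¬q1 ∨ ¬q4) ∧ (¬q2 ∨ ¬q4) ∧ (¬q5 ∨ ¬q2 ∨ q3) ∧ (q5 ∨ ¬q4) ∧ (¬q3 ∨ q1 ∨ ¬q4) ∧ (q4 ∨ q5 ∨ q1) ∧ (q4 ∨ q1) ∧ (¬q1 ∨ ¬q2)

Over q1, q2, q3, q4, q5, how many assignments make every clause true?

There are 2^5 = 32 truth assignments over (q1, q2, q3, q4, q5).
Split on q4. With q4 = True, the clauses containing q4 are satisfied and ¬q4 drops from the rest; 3 of the 2^4 = 16 assignments to the other variables satisfy what remains.
With q4 = False, by the same count on the reduced clause set, 2 assignments work.
Total: 3 + 2 = 5.

5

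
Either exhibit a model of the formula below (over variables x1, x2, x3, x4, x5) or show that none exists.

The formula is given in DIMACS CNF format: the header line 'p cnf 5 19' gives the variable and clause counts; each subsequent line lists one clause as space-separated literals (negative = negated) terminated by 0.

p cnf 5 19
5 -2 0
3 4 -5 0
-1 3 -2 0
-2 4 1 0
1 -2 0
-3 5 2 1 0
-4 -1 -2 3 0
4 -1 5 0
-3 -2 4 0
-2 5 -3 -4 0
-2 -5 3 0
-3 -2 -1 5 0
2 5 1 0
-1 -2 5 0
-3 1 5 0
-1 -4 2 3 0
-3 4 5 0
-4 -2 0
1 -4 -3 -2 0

x1 ↦ True,  x2 ↦ False,  x3 ↦ True,  x4 ↦ False,  x5 ↦ True

Case x5 = True:
Case x3 = True:
Case x1 = True:
Case x2 = False:
No clause remains; x4 is free.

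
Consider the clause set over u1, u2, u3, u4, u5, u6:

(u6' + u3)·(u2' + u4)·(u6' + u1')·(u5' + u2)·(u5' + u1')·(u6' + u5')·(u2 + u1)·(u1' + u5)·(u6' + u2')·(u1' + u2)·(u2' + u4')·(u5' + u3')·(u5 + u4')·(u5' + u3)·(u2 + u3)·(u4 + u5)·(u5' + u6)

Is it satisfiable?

Suppose u6 = 0.
From the singleton clause (u5'), u5 = 0.
From the singleton clause (u1'), u1 = 0.
From the singleton clause (u2), u2 = 1.
From the singleton clause (u4), u4 = 1.
But (u4') is also a unit clause — contradiction.
So u6 must be the other value — set u6 = 1.
From the singleton clause (u3), u3 = 1.
From the singleton clause (u1'), u1 = 0.
From the singleton clause (u5'), u5 = 0.
From the singleton clause (u2), u2 = 1.
But (u2') is also a unit clause — contradiction.
Both values of u6 lead to a conflict.
No assignment satisfies every clause.

Unsatisfiable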